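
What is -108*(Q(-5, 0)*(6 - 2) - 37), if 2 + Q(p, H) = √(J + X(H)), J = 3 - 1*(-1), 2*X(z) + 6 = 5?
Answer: 4860 - 216*√14 ≈ 4051.8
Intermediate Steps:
X(z) = -½ (X(z) = -3 + (½)*5 = -3 + 5/2 = -½)
J = 4 (J = 3 + 1 = 4)
Q(p, H) = -2 + √14/2 (Q(p, H) = -2 + √(4 - ½) = -2 + √(7/2) = -2 + √14/2)
-108*(Q(-5, 0)*(6 - 2) - 37) = -108*((-2 + √14/2)*(6 - 2) - 37) = -108*((-2 + √14/2)*4 - 37) = -108*((-8 + 2*√14) - 37) = -108*(-45 + 2*√14) = 4860 - 216*√14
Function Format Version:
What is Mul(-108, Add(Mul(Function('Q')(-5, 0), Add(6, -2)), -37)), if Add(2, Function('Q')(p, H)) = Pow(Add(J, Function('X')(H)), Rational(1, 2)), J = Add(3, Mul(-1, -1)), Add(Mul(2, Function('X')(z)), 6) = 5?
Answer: Add(4860, Mul(-216, Pow(14, Rational(1, 2)))) ≈ 4051.8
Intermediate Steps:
Function('X')(z) = Rational(-1, 2) (Function('X')(z) = Add(-3, Mul(Rational(1, 2), 5)) = Add(-3, Rational(5, 2)) = Rational(-1, 2))
J = 4 (J = Add(3, 1) = 4)
Function('Q')(p, H) = Add(-2, Mul(Rational(1, 2), Pow(14, Rational(1, 2)))) (Function('Q')(p, H) = Add(-2, Pow(Add(4, Rational(-1, 2)), Rational(1, 2))) = Add(-2, Pow(Rational(7, 2), Rational(1, 2))) = Add(-2, Mul(Rational(1, 2), Pow(14, Rational(1, 2)))))
Mul(-108, Add(Mul(Function('Q')(-5, 0), Add(6, -2)), -37)) = Mul(-108, Add(Mul(Add(-2, Mul(Rational(1, 2), Pow(14, Rational(1, 2)))), Add(6, -2)), -37)) = Mul(-108, Add(Mul(Add(-2, Mul(Rational(1, 2), Pow(14, Rational(1, 2)))), 4), -37)) = Mul(-108, Add(Add(-8, Mul(2, Pow(14, Rational(1, 2)))), -37)) = Mul(-108, Add(-45, Mul(2, Pow(14, Rational(1, 2))))) = Add(4860, Mul(-216, Pow(14, Rational(1, 2))))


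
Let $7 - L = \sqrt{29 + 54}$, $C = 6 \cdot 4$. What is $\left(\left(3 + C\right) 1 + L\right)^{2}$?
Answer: $\left(34 - \sqrt{83}\right)^{2} \approx 619.49$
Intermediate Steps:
$C = 24$
$L = 7 - \sqrt{83}$ ($L = 7 - \sqrt{29 + 54} = 7 - \sqrt{83} \approx -2.1104$)
$\left(\left(3 + C\right) 1 + L\right)^{2} = \left(\left(3 + 24\right) 1 + \left(7 - \sqrt{83}\right)\right)^{2} = \left(27 \cdot 1 + \left(7 - \sqrt{83}\right)\right)^{2} = \left(27 + \left(7 - \sqrt{83}\right)\right)^{2} = \left(34 - \sqrt{83}\right)^{2}$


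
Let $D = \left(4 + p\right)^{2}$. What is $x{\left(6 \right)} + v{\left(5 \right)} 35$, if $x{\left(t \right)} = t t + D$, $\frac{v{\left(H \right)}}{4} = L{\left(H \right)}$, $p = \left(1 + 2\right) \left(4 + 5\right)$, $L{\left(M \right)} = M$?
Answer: $1697$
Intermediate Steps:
$p = 27$ ($p = 3 \cdot 9 = 27$)
$v{\left(H \right)} = 4 H$
$D = 961$ ($D = \left(4 + 27\right)^{2} = 31^{2} = 961$)
$x{\left(t \right)} = 961 + t^{2}$ ($x{\left(t \right)} = t t + 961 = t^{2} + 961 = 961 + t^{2}$)
$x{\left(6 \right)} + v{\left(5 \right)} 35 = \left(961 + 6^{2}\right) + 4 \cdot 5 \cdot 35 = \left(961 + 36\right) + 20 \cdot 35 = 997 + 700 = 1697$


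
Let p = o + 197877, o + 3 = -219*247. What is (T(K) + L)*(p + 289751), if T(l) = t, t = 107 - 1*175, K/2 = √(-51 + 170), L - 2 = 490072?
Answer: 212433281192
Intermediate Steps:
L = 490074 (L = 2 + 490072 = 490074)
o = -54096 (o = -3 - 219*247 = -3 - 54093 = -54096)
K = 2*√119 (K = 2*√(-51 + 170) = 2*√119 ≈ 21.817)
t = -68 (t = 107 - 175 = -68)
p = 143781 (p = -54096 + 197877 = 143781)
T(l) = -68
(T(K) + L)*(p + 289751) = (-68 + 490074)*(143781 + 289751) = 490006*433532 = 212433281192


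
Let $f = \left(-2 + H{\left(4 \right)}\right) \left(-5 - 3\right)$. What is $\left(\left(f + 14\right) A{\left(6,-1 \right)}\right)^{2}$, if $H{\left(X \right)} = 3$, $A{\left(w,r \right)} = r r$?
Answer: $36$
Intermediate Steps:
$A{\left(w,r \right)} = r^{2}$
$f = -8$ ($f = \left(-2 + 3\right) \left(-5 - 3\right) = 1 \left(-8\right) = -8$)
$\left(\left(f + 14\right) A{\left(6,-1 \right)}\right)^{2} = \left(\left(-8 + 14\right) \left(-1\right)^{2}\right)^{2} = \left(6 \cdot 1\right)^{2} = 6^{2} = 36$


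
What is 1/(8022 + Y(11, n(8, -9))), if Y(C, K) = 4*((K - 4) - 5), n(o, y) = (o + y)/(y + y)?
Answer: 9/71876 ≈ 0.00012522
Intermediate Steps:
n(o, y) = (o + y)/(2*y) (n(o, y) = (o + y)/((2*y)) = (o + y)*(1/(2*y)) = (o + y)/(2*y))
Y(C, K) = -36 + 4*K (Y(C, K) = 4*((-4 + K) - 5) = 4*(-9 + K) = -36 + 4*K)
1/(8022 + Y(11, n(8, -9))) = 1/(8022 + (-36 + 4*((½)*(8 - 9)/(-9)))) = 1/(8022 + (-36 + 4*((½)*(-⅑)*(-1)))) = 1/(8022 + (-36 + 4*(1/18))) = 1/(8022 + (-36 + 2/9)) = 1/(8022 - 322/9) = 1/(71876/9) = 9/71876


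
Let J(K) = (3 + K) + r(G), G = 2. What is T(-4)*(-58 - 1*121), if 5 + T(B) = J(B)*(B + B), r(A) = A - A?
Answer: -537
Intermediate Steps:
r(A) = 0
J(K) = 3 + K (J(K) = (3 + K) + 0 = 3 + K)
T(B) = -5 + 2*B*(3 + B) (T(B) = -5 + (3 + B)*(B + B) = -5 + (3 + B)*(2*B) = -5 + 2*B*(3 + B))
T(-4)*(-58 - 1*121) = (-5 + 2*(-4)*(3 - 4))*(-58 - 1*121) = (-5 + 2*(-4)*(-1))*(-58 - 121) = (-5 + 8)*(-179) = 3*(-179) = -537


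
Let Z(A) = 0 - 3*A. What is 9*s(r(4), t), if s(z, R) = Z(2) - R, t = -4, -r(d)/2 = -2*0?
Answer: -18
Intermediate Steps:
r(d) = 0 (r(d) = -(-4)*0 = -2*0 = 0)
Z(A) = -3*A
s(z, R) = -6 - R (s(z, R) = -3*2 - R = -6 - R)
9*s(r(4), t) = 9*(-6 - 1*(-4)) = 9*(-6 + 4) = 9*(-2) = -18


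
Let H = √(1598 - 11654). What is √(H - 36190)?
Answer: √(-36190 + 2*I*√2514) ≈ 0.2636 + 190.24*I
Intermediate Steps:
H = 2*I*√2514 (H = √(-10056) = 2*I*√2514 ≈ 100.28*I)
√(H - 36190) = √(2*I*√2514 - 36190) = √(-36190 + 2*I*√2514)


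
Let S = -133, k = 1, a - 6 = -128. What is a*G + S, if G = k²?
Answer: -255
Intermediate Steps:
a = -122 (a = 6 - 128 = -122)
G = 1 (G = 1² = 1)
a*G + S = -122*1 - 133 = -122 - 133 = -255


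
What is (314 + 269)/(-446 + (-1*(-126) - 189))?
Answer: -583/509 ≈ -1.1454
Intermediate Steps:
(314 + 269)/(-446 + (-1*(-126) - 189)) = 583/(-446 + (126 - 189)) = 583/(-446 - 63) = 583/(-509) = 583*(-1/509) = -583/509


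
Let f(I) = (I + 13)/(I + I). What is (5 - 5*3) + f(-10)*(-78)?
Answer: 17/10 ≈ 1.7000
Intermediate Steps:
f(I) = (13 + I)/(2*I) (f(I) = (13 + I)/((2*I)) = (13 + I)*(1/(2*I)) = (13 + I)/(2*I))
(5 - 5*3) + f(-10)*(-78) = (5 - 5*3) + ((½)*(13 - 10)/(-10))*(-78) = (5 - 15) + ((½)*(-⅒)*3)*(-78) = -10 - 3/20*(-78) = -10 + 117/10 = 17/10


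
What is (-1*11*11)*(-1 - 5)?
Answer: 726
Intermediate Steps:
(-1*11*11)*(-1 - 5) = -11*11*(-6) = -121*(-6) = 726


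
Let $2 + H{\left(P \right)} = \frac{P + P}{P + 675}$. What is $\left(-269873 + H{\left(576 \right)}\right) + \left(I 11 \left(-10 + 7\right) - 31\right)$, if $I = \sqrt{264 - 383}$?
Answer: $- \frac{37516806}{139} - 33 i \sqrt{119} \approx -2.6991 \cdot 10^{5} - 359.99 i$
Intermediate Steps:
$I = i \sqrt{119}$ ($I = \sqrt{-119} = i \sqrt{119} \approx 10.909 i$)
$H{\left(P \right)} = -2 + \frac{2 P}{675 + P}$ ($H{\left(P \right)} = -2 + \frac{P + P}{P + 675} = -2 + \frac{2 P}{675 + P}$)
$\left(-269873 + H{\left(576 \right)}\right) + \left(I 11 \left(-10 + 7\right) - 31\right) = \left(-269873 - \frac{1350}{675 + 576}\right) - \left(31 - i \sqrt{119} \cdot 11 \left(-10 + 7\right)\right) = \left(-269873 - \frac{1350}{1251}\right) - \left(31 - i \sqrt{119} \cdot 11 \left(-3\right)\right) = \left(-269873 - \frac{150}{139}\right) - \left(31 - i \sqrt{119} \left(-33\right)\right) = \left(-269873 - \frac{150}{139}\right) - \left(31 + 33 i \sqrt{119}\right) = - \frac{37512497}{139} - \left(31 + 33 i \sqrt{119}\right) = - \frac{37516806}{139} - 33 i \sqrt{119}$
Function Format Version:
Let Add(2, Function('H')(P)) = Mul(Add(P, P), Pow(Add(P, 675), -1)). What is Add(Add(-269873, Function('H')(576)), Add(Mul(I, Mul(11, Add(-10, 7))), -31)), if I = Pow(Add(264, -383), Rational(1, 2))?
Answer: Add(Rational(-37516806, 139), Mul(-33, I, Pow(119, Rational(1, 2)))) ≈ Add(-2.6991e+5, Mul(-359.99, I))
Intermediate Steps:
I = Mul(I, Pow(119, Rational(1, 2))) (I = Pow(-119, Rational(1, 2)) = Mul(I, Pow(119, Rational(1, 2))) ≈ Mul(10.909, I))
Function('H')(P) = Add(-2, Mul(2, P, Pow(Add(675, P), -1))) (Function('H')(P) = Add(-2, Mul(Add(P, P), Pow(Add(P, 675), -1))) = Add(-2, Mul(Mul(2, P), Pow(Add(675, P), -1))) = Add(-2, Mul(2, P, Pow(Add(675, P), -1))))
Add(Add(-269873, Function('H')(576)), Add(Mul(I, Mul(11, Add(-10, 7))), -31)) = Add(Add(-269873, Mul(-1350, Pow(Add(675, 576), -1))), Add(Mul(Mul(I, Pow(119, Rational(1, 2))), Mul(11, Add(-10, 7))), -31)) = Add(Add(-269873, Mul(-1350, Pow(1251, -1))), Add(Mul(Mul(I, Pow(119, Rational(1, 2))), Mul(11, -3)), -31)) = Add(Add(-269873, Mul(-1350, Rational(1, 1251))), Add(Mul(Mul(I, Pow(119, Rational(1, 2))), -33), -31)) = Add(Add(-269873, Rational(-150, 139)), Add(Mul(-33, I, Pow(119, Rational(1, 2))), -31)) = Add(Rational(-37512497, 139), Add(-31, Mul(-33, I, Pow(119, Rational(1, 2))))) = Add(Rational(-37516806, 139), Mul(-33, I, Pow(119, Rational(1, 2))))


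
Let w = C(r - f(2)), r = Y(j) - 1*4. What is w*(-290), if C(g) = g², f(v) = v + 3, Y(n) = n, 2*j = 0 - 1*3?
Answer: -63945/2 ≈ -31973.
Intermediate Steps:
j = -3/2 (j = (0 - 1*3)/2 = (0 - 3)/2 = (½)*(-3) = -3/2 ≈ -1.5000)
f(v) = 3 + v
r = -11/2 (r = -3/2 - 1*4 = -3/2 - 4 = -11/2 ≈ -5.5000)
w = 441/4 (w = (-11/2 - (3 + 2))² = (-11/2 - 1*5)² = (-11/2 - 5)² = (-21/2)² = 441/4 ≈ 110.25)
w*(-290) = (441/4)*(-290) = -63945/2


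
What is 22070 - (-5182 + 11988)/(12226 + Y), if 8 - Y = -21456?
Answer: 371765747/16845 ≈ 22070.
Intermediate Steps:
Y = 21464 (Y = 8 - 1*(-21456) = 8 + 21456 = 21464)
22070 - (-5182 + 11988)/(12226 + Y) = 22070 - (-5182 + 11988)/(12226 + 21464) = 22070 - 6806/33690 = 22070 - 1*3403/16845 = 22070 - 3403/16845 = 371765747/16845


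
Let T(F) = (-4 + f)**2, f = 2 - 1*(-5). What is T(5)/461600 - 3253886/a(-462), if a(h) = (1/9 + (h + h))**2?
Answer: -4866434949303/1276586650400 ≈ -3.8121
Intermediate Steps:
f = 7 (f = 2 + 5 = 7)
T(F) = 9 (T(F) = (-4 + 7)**2 = 3**2 = 9)
a(h) = (1/9 + 2*h)**2
T(5)/461600 - 3253886/a(-462) = 9/461600 - 3253886*81/(1 + 18*(-462))**2 = 9*(1/461600) - 3253886*81/(1 - 8316)**2 = 9/461600 - 3253886/((1/81)*(-8315)**2) = 9/461600 - 3253886/((1/81)*69139225) = 9/461600 - 3253886/69139225/81 = 9/461600 - 3253886*81/69139225 = 9/461600 - 263564766/69139225 = -4866434949303/1276586650400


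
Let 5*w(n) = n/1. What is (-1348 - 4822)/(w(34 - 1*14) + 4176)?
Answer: -617/418 ≈ -1.4761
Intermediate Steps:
w(n) = n/5 (w(n) = (n/1)/5 = (n*1)/5 = n/5)
(-1348 - 4822)/(w(34 - 1*14) + 4176) = (-1348 - 4822)/((34 - 1*14)/5 + 4176) = -6170/((34 - 14)/5 + 4176) = -6170/((⅕)*20 + 4176) = -6170/(4 + 4176) = -6170/4180 = -6170*1/4180 = -617/418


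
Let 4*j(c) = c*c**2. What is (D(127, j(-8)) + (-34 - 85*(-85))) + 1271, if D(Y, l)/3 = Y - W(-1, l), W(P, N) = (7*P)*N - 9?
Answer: 6182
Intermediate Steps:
j(c) = c**3/4 (j(c) = (c*c**2)/4 = c**3/4)
W(P, N) = -9 + 7*N*P (W(P, N) = 7*N*P - 9 = -9 + 7*N*P)
D(Y, l) = 27 + 3*Y + 21*l (D(Y, l) = 3*(Y - (-9 + 7*l*(-1))) = 3*(Y - (-9 - 7*l)) = 3*(Y + (9 + 7*l)) = 3*(9 + Y + 7*l) = 27 + 3*Y + 21*l)
(D(127, j(-8)) + (-34 - 85*(-85))) + 1271 = ((27 + 3*127 + 21*((1/4)*(-8)**3)) + (-34 - 85*(-85))) + 1271 = ((27 + 381 + 21*((1/4)*(-512))) + (-34 + 7225)) + 1271 = ((27 + 381 + 21*(-128)) + 7191) + 1271 = ((27 + 381 - 2688) + 7191) + 1271 = (-2280 + 7191) + 1271 = 4911 + 1271 = 6182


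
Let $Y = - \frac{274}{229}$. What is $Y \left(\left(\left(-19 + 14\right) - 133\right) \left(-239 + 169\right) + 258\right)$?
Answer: $- \frac{2717532}{229} \approx -11867.0$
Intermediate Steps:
$Y = - \frac{274}{229}$ ($Y = \left(-274\right) \frac{1}{229} = - \frac{274}{229} \approx -1.1965$)
$Y \left(\left(\left(-19 + 14\right) - 133\right) \left(-239 + 169\right) + 258\right) = - \frac{274 \left(\left(\left(-19 + 14\right) - 133\right) \left(-239 + 169\right) + 258\right)}{229} = - \frac{274 \left(\left(-5 - 133\right) \left(-70\right) + 258\right)}{229} = - \frac{274 \left(\left(-138\right) \left(-70\right) + 258\right)}{229} = - \frac{274 \left(9660 + 258\right)}{229} = \left(- \frac{274}{229}\right) 9918 = - \frac{2717532}{229}$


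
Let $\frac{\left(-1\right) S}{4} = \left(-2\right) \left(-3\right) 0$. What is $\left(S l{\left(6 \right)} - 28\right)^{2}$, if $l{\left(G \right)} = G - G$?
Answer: $784$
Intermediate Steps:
$l{\left(G \right)} = 0$
$S = 0$ ($S = - 4 \left(-2\right) \left(-3\right) 0 = - 4 \cdot 6 \cdot 0 = \left(-4\right) 0 = 0$)
$\left(S l{\left(6 \right)} - 28\right)^{2} = \left(0 \cdot 0 - 28\right)^{2} = \left(0 - 28\right)^{2} = \left(-28\right)^{2} = 784$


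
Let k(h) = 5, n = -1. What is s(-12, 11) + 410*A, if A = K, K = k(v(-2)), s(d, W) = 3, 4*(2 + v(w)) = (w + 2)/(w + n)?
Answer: 2053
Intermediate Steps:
v(w) = -2 + (2 + w)/(4*(-1 + w)) (v(w) = -2 + ((w + 2)/(w - 1))/4 = -2 + ((2 + w)/(-1 + w))/4 = -2 + (2 + w)/(4*(-1 + w)))
K = 5
A = 5
s(-12, 11) + 410*A = 3 + 410*5 = 3 + 2050 = 2053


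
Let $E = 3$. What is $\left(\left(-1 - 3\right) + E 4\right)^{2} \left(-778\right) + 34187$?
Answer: $-15605$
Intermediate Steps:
$\left(\left(-1 - 3\right) + E 4\right)^{2} \left(-778\right) + 34187 = \left(\left(-1 - 3\right) + 3 \cdot 4\right)^{2} \left(-778\right) + 34187 = \left(\left(-1 - 3\right) + 12\right)^{2} \left(-778\right) + 34187 = \left(-4 + 12\right)^{2} \left(-778\right) + 34187 = 8^{2} \left(-778\right) + 34187 = 64 \left(-778\right) + 34187 = -49792 + 34187 = -15605$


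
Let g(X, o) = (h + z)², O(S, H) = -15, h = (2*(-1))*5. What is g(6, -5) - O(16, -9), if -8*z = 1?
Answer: 7521/64 ≈ 117.52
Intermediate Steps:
h = -10 (h = -2*5 = -10)
z = -⅛ (z = -⅛*1 = -⅛ ≈ -0.12500)
g(X, o) = 6561/64 (g(X, o) = (-10 - ⅛)² = (-81/8)² = 6561/64)
g(6, -5) - O(16, -9) = 6561/64 - 1*(-15) = 6561/64 + 15 = 7521/64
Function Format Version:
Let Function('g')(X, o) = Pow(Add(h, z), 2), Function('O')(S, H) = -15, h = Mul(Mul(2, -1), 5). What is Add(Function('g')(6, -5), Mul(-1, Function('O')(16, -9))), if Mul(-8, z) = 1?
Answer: Rational(7521, 64) ≈ 117.52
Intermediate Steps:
h = -10 (h = Mul(-2, 5) = -10)
z = Rational(-1, 8) (z = Mul(Rational(-1, 8), 1) = Rational(-1, 8) ≈ -0.12500)
Function('g')(X, o) = Rational(6561, 64) (Function('g')(X, o) = Pow(Add(-10, Rational(-1, 8)), 2) = Pow(Rational(-81, 8), 2) = Rational(6561, 64))
Add(Function('g')(6, -5), Mul(-1, Function('O')(16, -9))) = Add(Rational(6561, 64), Mul(-1, -15)) = Add(Rational(6561, 64), 15) = Rational(7521, 64)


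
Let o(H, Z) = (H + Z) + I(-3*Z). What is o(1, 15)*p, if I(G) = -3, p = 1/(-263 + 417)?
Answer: 13/154 ≈ 0.084416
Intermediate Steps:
p = 1/154 ≈ 0.0064935
o(H, Z) = -3 + H + Z (o(H, Z) = (H + Z) - 3 = -3 + H + Z)
o(1, 15)*p = (-3 + 1 + 15)*(1/154) = 13*(1/154) = 13/154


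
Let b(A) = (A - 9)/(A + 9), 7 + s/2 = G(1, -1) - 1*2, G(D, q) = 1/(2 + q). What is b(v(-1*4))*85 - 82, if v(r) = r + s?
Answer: 1563/11 ≈ 142.09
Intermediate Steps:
s = -16 (s = -14 + 2*(1/(2 - 1) - 1*2) = -14 + 2*(1/1 - 2) = -14 + 2*(1 - 2) = -14 + 2*(-1) = -14 - 2 = -16)
v(r) = -16 + r (v(r) = r - 16 = -16 + r)
b(A) = (-9 + A)/(9 + A)
b(v(-1*4))*85 - 82 = ((-9 + (-16 - 1*4))/(9 + (-16 - 1*4)))*85 - 82 = ((-9 + (-16 - 4))/(9 + (-16 - 4)))*85 - 82 = ((-9 - 20)/(9 - 20))*85 - 82 = (-29/(-11))*85 - 82 = -1/11*(-29)*85 - 82 = (29/11)*85 - 82 = 2465/11 - 82 = 1563/11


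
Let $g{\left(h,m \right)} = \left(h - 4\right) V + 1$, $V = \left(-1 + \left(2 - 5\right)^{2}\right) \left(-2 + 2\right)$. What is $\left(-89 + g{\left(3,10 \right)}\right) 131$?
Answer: $-11528$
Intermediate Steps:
$V = 0$ ($V = \left(-1 + \left(-3\right)^{2}\right) 0 = \left(-1 + 9\right) 0 = 8 \cdot 0 = 0$)
$g{\left(h,m \right)} = 1$ ($g{\left(h,m \right)} = \left(h - 4\right) 0 + 1 = \left(-4 + h\right) 0 + 1 = 0 + 1 = 1$)
$\left(-89 + g{\left(3,10 \right)}\right) 131 = \left(-89 + 1\right) 131 = \left(-88\right) 131 = -11528$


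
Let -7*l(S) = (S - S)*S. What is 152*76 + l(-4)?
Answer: 11552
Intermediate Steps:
l(S) = 0 (l(S) = -(S - S)*S/7 = -0*S = -⅐*0 = 0)
152*76 + l(-4) = 152*76 + 0 = 11552 + 0 = 11552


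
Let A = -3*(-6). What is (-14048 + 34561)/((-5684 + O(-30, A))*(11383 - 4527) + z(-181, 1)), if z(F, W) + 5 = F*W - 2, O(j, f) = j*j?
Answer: -20513/32799292 ≈ -0.00062541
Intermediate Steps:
A = 18
O(j, f) = j²
z(F, W) = -7 + F*W (z(F, W) = -5 + (F*W - 2) = -5 + (-2 + F*W) = -7 + F*W)
(-14048 + 34561)/((-5684 + O(-30, A))*(11383 - 4527) + z(-181, 1)) = (-14048 + 34561)/((-5684 + (-30)²)*(11383 - 4527) + (-7 - 181*1)) = 20513/((-5684 + 900)*6856 + (-7 - 181)) = 20513/(-4784*6856 - 188) = 20513/(-32799104 - 188) = 20513/(-32799292) = 20513*(-1/32799292) = -20513/32799292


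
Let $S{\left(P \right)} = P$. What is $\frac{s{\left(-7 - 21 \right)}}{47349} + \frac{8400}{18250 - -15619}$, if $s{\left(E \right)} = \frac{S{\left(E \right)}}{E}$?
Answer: $\frac{397765469}{1603663281} \approx 0.24804$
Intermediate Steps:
$s{\left(E \right)} = 1$ ($s{\left(E \right)} = \frac{E}{E} = 1$)
$\frac{s{\left(-7 - 21 \right)}}{47349} + \frac{8400}{18250 - -15619} = 1 \cdot \frac{1}{47349} + \frac{8400}{18250 - -15619} = 1 \cdot \frac{1}{47349} + \frac{8400}{18250 + 15619} = \frac{1}{47349} + \frac{8400}{33869} = \frac{397765469}{1603663281}$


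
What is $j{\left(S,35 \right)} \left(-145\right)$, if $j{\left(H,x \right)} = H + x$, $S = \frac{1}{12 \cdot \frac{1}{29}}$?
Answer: $- \frac{65105}{12} \approx -5425.4$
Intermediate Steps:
$S = \frac{29}{12}$ ($S = \frac{1}{12 \cdot \frac{1}{29}} = \frac{1}{\frac{12}{29}} = \frac{29}{12} \approx 2.4167$)
$j{\left(S,35 \right)} \left(-145\right) = \left(\frac{29}{12} + 35\right) \left(-145\right) = \frac{449}{12} \left(-145\right) = - \frac{65105}{12}$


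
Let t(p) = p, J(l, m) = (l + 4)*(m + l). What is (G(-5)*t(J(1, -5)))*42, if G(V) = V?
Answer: 4200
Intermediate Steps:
J(l, m) = (4 + l)*(l + m)
(G(-5)*t(J(1, -5)))*42 = -5*(1**2 + 4*1 + 4*(-5) + 1*(-5))*42 = -5*(1 + 4 - 20 - 5)*42 = -5*(-20)*42 = 100*42 = 4200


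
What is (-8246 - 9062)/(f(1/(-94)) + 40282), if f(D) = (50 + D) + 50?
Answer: -1626952/3795907 ≈ -0.42861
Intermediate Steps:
f(D) = 100 + D
(-8246 - 9062)/(f(1/(-94)) + 40282) = (-8246 - 9062)/((100 + 1/(-94)) + 40282) = -17308/((100 - 1/94) + 40282) = -17308/(9399/94 + 40282) = -17308/3795907/94 = -17308*94/3795907 = -1626952/3795907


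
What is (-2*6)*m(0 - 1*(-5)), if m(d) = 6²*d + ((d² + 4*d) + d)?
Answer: -2760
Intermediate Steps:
m(d) = d² + 41*d (m(d) = 36*d + (d² + 5*d) = d² + 41*d)
(-2*6)*m(0 - 1*(-5)) = (-2*6)*((0 - 1*(-5))*(41 + (0 - 1*(-5)))) = -12*(0 + 5)*(41 + (0 + 5)) = -60*(41 + 5) = -60*46 = -12*230 = -2760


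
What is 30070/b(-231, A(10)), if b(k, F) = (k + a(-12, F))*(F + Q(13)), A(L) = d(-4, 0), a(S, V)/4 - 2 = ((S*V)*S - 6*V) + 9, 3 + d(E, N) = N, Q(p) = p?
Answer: -31/19 ≈ -1.6316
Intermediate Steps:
d(E, N) = -3 + N
a(S, V) = 44 - 24*V + 4*V*S² (a(S, V) = 8 + 4*(((S*V)*S - 6*V) + 9) = 8 + 4*((V*S² - 6*V) + 9) = 8 + 4*((-6*V + V*S²) + 9) = 8 + 4*(9 - 6*V + V*S²) = 8 + (36 - 24*V + 4*V*S²) = 44 - 24*V + 4*V*S²)
A(L) = -3 (A(L) = -3 + 0 = -3)
b(k, F) = (13 + F)*(44 + k + 552*F) (b(k, F) = (k + (44 - 24*F + 4*F*(-12)²))*(F + 13) = (k + (44 - 24*F + 4*F*144))*(13 + F) = (k + (44 - 24*F + 576*F))*(13 + F) = (k + (44 + 552*F))*(13 + F) = (44 + k + 552*F)*(13 + F) = (13 + F)*(44 + k + 552*F))
30070/b(-231, A(10)) = 30070/(572 + 13*(-231) + 552*(-3)² + 7220*(-3) - 3*(-231)) = 30070/(572 - 3003 + 552*9 - 21660 + 693) = 30070/(572 - 3003 + 4968 - 21660 + 693) = 30070/(-18430) = 30070*(-1/18430) = -31/19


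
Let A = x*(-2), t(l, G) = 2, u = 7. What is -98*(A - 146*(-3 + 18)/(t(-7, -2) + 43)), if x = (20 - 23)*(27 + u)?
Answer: -45668/3 ≈ -15223.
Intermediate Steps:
x = -102 (x = (20 - 23)*(27 + 7) = -3*34 = -102)
A = 204 (A = -102*(-2) = 204)
-98*(A - 146*(-3 + 18)/(t(-7, -2) + 43)) = -98*(204 - 146*(-3 + 18)/(2 + 43)) = -98*(204 - 146/(45/15)) = -98*(204 - 146/(45*(1/15))) = -98*(204 - 146/3) = -98*466/3 = -45668/3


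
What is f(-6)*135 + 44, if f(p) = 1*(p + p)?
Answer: -1576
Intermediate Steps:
f(p) = 2*p (f(p) = 1*(2*p) = 2*p)
f(-6)*135 + 44 = (2*(-6))*135 + 44 = -12*135 + 44 = -1620 + 44 = -1576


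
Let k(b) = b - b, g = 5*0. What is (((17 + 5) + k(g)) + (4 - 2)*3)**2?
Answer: 784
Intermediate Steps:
g = 0
k(b) = 0
(((17 + 5) + k(g)) + (4 - 2)*3)**2 = (((17 + 5) + 0) + (4 - 2)*3)**2 = ((22 + 0) + 2*3)**2 = (22 + 6)**2 = 28**2 = 784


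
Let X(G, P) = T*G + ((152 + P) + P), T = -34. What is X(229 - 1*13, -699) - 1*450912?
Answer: -459502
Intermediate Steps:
X(G, P) = 152 - 34*G + 2*P (X(G, P) = -34*G + ((152 + P) + P) = -34*G + (152 + 2*P) = 152 - 34*G + 2*P)
X(229 - 1*13, -699) - 1*450912 = (152 - 34*(229 - 1*13) + 2*(-699)) - 1*450912 = (152 - 34*(229 - 13) - 1398) - 450912 = (152 - 34*216 - 1398) - 450912 = (152 - 7344 - 1398) - 450912 = -8590 - 450912 = -459502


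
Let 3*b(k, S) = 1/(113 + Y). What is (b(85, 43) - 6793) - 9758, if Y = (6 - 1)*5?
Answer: -6852113/414 ≈ -16551.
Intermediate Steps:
Y = 25 (Y = 5*5 = 25)
b(k, S) = 1/414 (b(k, S) = 1/(3*(113 + 25)) = (⅓)/138 = (⅓)*(1/138) = 1/414)
(b(85, 43) - 6793) - 9758 = (1/414 - 6793) - 9758 = -2812301/414 - 9758 = -6852113/414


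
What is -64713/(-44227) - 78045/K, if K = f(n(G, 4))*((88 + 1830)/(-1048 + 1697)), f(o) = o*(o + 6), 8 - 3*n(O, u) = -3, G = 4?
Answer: -1829251223679/2459994194 ≈ -743.60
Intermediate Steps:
n(O, u) = 11/3 (n(O, u) = 8/3 - ⅓*(-3) = 8/3 + 1 = 11/3)
f(o) = o*(6 + o)
K = 55622/531 (K = (11*(6 + 11/3)/3)*((88 + 1830)/(-1048 + 1697)) = ((11/3)*(29/3))*(1918/649) = 319*(1918*(1/649))/9 = (319/9)*(1918/649) = 55622/531 ≈ 104.75)
-64713/(-44227) - 78045/K = -64713/(-44227) - 78045/55622/531 = -64713*(-1/44227) - 78045*531/55622 = 64713/44227 - 41441895/55622 = -1829251223679/2459994194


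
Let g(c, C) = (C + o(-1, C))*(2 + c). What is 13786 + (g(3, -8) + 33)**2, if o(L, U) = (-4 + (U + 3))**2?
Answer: 172190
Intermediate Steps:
o(L, U) = (-1 + U)**2 (o(L, U) = (-4 + (3 + U))**2 = (-1 + U)**2)
g(c, C) = (2 + c)*(C + (-1 + C)**2) (g(c, C) = (C + (-1 + C)**2)*(2 + c) = (2 + c)*(C + (-1 + C)**2))
13786 + (g(3, -8) + 33)**2 = 13786 + ((2*(-8) + 2*(-1 - 8)**2 - 8*3 + 3*(-1 - 8)**2) + 33)**2 = 13786 + ((-16 + 2*(-9)**2 - 24 + 3*(-9)**2) + 33)**2 = 13786 + ((-16 + 2*81 - 24 + 3*81) + 33)**2 = 13786 + ((-16 + 162 - 24 + 243) + 33)**2 = 13786 + (365 + 33)**2 = 13786 + 398**2 = 13786 + 158404 = 172190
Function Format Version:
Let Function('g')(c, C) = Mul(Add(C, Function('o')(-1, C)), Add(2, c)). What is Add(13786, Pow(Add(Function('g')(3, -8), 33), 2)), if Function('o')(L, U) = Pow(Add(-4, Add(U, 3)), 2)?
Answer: 172190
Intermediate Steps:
Function('o')(L, U) = Pow(Add(-1, U), 2) (Function('o')(L, U) = Pow(Add(-4, Add(3, U)), 2) = Pow(Add(-1, U), 2))
Function('g')(c, C) = Mul(Add(2, c), Add(C, Pow(Add(-1, C), 2))) (Function('g')(c, C) = Mul(Add(C, Pow(Add(-1, C), 2)), Add(2, c)) = Mul(Add(2, c), Add(C, Pow(Add(-1, C), 2))))
Add(13786, Pow(Add(Function('g')(3, -8), 33), 2)) = Add(13786, Pow(Add(Add(Mul(2, -8), Mul(2, Pow(Add(-1, -8), 2)), Mul(-8, 3), Mul(3, Pow(Add(-1, -8), 2))), 33), 2)) = Add(13786, Pow(Add(Add(-16, Mul(2, Pow(-9, 2)), -24, Mul(3, Pow(-9, 2))), 33), 2)) = Add(13786, Pow(Add(Add(-16, Mul(2, 81), -24, Mul(3, 81)), 33), 2)) = Add(13786, Pow(Add(Add(-16, 162, -24, 243), 33), 2)) = Add(13786, Pow(Add(365, 33), 2)) = Add(13786, Pow(398, 2)) = Add(13786, 158404) = 172190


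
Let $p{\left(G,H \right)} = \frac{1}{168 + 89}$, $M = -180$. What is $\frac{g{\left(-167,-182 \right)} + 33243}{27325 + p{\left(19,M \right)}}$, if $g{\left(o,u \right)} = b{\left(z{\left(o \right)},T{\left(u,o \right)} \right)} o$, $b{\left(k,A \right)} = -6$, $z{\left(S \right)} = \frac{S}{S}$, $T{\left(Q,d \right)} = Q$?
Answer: $\frac{2933655}{2340842} \approx 1.2532$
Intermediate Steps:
$z{\left(S \right)} = 1$
$g{\left(o,u \right)} = - 6 o$
$p{\left(G,H \right)} = \frac{1}{257}$
$\frac{g{\left(-167,-182 \right)} + 33243}{27325 + p{\left(19,M \right)}} = \frac{\left(-6\right) \left(-167\right) + 33243}{27325 + \frac{1}{257}} = \frac{1002 + 33243}{\frac{7022526}{257}} = 34245 \cdot \frac{257}{7022526} = \frac{2933655}{2340842}$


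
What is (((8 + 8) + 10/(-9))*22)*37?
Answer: 109076/9 ≈ 12120.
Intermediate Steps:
(((8 + 8) + 10/(-9))*22)*37 = ((16 + 10*(-⅑))*22)*37 = ((16 - 10/9)*22)*37 = ((134/9)*22)*37 = (2948/9)*37 = 109076/9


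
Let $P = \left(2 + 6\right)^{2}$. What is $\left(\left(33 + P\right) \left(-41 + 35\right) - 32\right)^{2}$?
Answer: $376996$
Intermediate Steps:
$P = 64$ ($P = 8^{2} = 64$)
$\left(\left(33 + P\right) \left(-41 + 35\right) - 32\right)^{2} = \left(\left(33 + 64\right) \left(-41 + 35\right) - 32\right)^{2} = \left(97 \left(-6\right) - 32\right)^{2} = \left(-582 - 32\right)^{2} = \left(-614\right)^{2} = 376996$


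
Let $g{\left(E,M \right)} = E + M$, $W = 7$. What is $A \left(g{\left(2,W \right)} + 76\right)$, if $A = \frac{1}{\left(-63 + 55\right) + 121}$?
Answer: $\frac{85}{113} \approx 0.75221$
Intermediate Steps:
$A = \frac{1}{113}$ ($A = \frac{1}{-8 + 121} = \frac{1}{113} \approx 0.0088496$)
$A \left(g{\left(2,W \right)} + 76\right) = \frac{\left(2 + 7\right) + 76}{113} = \frac{9 + 76}{113} = \frac{1}{113} \cdot 85 = \frac{85}{113}$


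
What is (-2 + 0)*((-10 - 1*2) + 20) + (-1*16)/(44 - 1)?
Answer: -704/43 ≈ -16.372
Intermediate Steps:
(-2 + 0)*((-10 - 1*2) + 20) + (-1*16)/(44 - 1) = -2*((-10 - 2) + 20) - 16/43 = -2*(-12 + 20) - 16*1/43 = -2*8 - 16/43 = -16 - 16/43 = -704/43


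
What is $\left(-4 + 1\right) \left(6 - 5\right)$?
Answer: $-3$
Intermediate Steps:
$\left(-4 + 1\right) \left(6 - 5\right) = - 3 \left(6 - 5\right) = \left(-3\right) 1 = -3$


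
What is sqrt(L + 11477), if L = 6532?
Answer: 3*sqrt(2001) ≈ 134.20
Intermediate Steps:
sqrt(L + 11477) = sqrt(6532 + 11477) = sqrt(18009) = 3*sqrt(2001)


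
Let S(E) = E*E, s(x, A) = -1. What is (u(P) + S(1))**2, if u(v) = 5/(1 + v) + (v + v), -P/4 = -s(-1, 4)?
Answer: 676/9 ≈ 75.111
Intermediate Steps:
S(E) = E**2
P = -4 (P = -(-4)*(-1) = -4*1 = -4)
u(v) = 2*v + 5/(1 + v) (u(v) = 5/(1 + v) + 2*v = 2*v + 5/(1 + v))
(u(P) + S(1))**2 = ((5 + 2*(-4) + 2*(-4)**2)/(1 - 4) + 1**2)**2 = ((5 - 8 + 2*16)/(-3) + 1)**2 = (-(5 - 8 + 32)/3 + 1)**2 = (-1/3*29 + 1)**2 = (-29/3 + 1)**2 = (-26/3)**2 = 676/9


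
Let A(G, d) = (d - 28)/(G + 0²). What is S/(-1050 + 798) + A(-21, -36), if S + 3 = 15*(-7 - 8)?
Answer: 83/21 ≈ 3.9524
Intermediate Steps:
S = -228 (S = -3 + 15*(-7 - 8) = -3 + 15*(-15) = -3 - 225 = -228)
A(G, d) = (-28 + d)/G (A(G, d) = (-28 + d)/(G + 0) = (-28 + d)/G)
S/(-1050 + 798) + A(-21, -36) = -228/(-1050 + 798) + (-28 - 36)/(-21) = -228/(-252) - 1/21*(-64) = -228*(-1/252) + 64/21 = 19/21 + 64/21 = 83/21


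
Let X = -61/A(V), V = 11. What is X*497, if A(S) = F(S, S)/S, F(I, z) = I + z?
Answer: -30317/2 ≈ -15159.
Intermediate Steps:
A(S) = 2 (A(S) = (S + S)/S = (2*S)/S = 2)
X = -61/2 ≈ -30.500
X*497 = -61/2*497 = -30317/2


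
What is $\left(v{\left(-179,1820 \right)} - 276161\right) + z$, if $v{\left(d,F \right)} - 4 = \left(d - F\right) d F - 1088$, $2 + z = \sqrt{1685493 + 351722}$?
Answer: $650956973 + \sqrt{2037215} \approx 6.5096 \cdot 10^{8}$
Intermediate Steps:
$z = -2 + \sqrt{2037215}$ ($z = -2 + \sqrt{1685493 + 351722} = -2 + \sqrt{2037215} \approx 1425.3$)
$v{\left(d,F \right)} = -1084 + F d \left(d - F\right)$ ($v{\left(d,F \right)} = 4 + \left(\left(d - F\right) d F - 1088\right) = 4 + \left(d \left(d - F\right) F - 1088\right) = 4 + \left(F d \left(d - F\right) - 1088\right) = 4 + \left(-1088 + F d \left(d - F\right)\right) = -1084 + F d \left(d - F\right)$)
$\left(v{\left(-179,1820 \right)} - 276161\right) + z = \left(\left(-1084 + 1820 \left(-179\right)^{2} - - 179 \cdot 1820^{2}\right) - 276161\right) - \left(2 - \sqrt{2037215}\right) = \left(\left(-1084 + 1820 \cdot 32041 - \left(-179\right) 3312400\right) - 276161\right) - \left(2 - \sqrt{2037215}\right) = \left(\left(-1084 + 58314620 + 592919600\right) - 276161\right) - \left(2 - \sqrt{2037215}\right) = \left(651233136 - 276161\right) - \left(2 - \sqrt{2037215}\right) = 650956975 - \left(2 - \sqrt{2037215}\right) = 650956973 + \sqrt{2037215}$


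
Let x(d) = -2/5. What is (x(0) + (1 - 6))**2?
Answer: 729/25 ≈ 29.160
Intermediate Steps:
x(d) = -2/5 (x(d) = -2*1/5 = -2/5)
(x(0) + (1 - 6))**2 = (-2/5 + (1 - 6))**2 = (-2/5 - 5)**2 = (-27/5)**2 = 729/25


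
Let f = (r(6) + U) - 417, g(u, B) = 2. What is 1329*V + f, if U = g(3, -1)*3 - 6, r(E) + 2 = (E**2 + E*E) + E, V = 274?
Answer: 363805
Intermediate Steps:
r(E) = -2 + E + 2*E**2 (r(E) = -2 + ((E**2 + E*E) + E) = -2 + ((E**2 + E**2) + E) = -2 + (2*E**2 + E) = -2 + (E + 2*E**2) = -2 + E + 2*E**2)
U = 0 (U = 2*3 - 6 = 6 - 6 = 0)
f = -341 (f = ((-2 + 6 + 2*6**2) + 0) - 417 = ((-2 + 6 + 2*36) + 0) - 417 = ((-2 + 6 + 72) + 0) - 417 = (76 + 0) - 417 = 76 - 417 = -341)
1329*V + f = 1329*274 - 341 = 364146 - 341 = 363805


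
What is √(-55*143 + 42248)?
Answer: √34383 ≈ 185.43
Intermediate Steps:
√(-55*143 + 42248) = √(-7865 + 42248) = √34383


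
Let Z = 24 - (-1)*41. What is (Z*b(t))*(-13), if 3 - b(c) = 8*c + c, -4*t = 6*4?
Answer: -48165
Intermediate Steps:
t = -6 (t = -3*4/2 = -¼*24 = -6)
b(c) = 3 - 9*c (b(c) = 3 - (8*c + c) = 3 - 9*c)
Z = 65 (Z = 24 - 1*(-41) = 24 + 41 = 65)
(Z*b(t))*(-13) = (65*(3 - 9*(-6)))*(-13) = (65*(3 + 54))*(-13) = (65*57)*(-13) = 3705*(-13) = -48165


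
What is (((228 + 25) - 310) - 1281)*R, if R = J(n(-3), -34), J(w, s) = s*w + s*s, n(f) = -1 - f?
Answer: -1455744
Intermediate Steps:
J(w, s) = s² + s*w (J(w, s) = s*w + s² = s² + s*w)
R = 1088 (R = -34*(-34 + (-1 - 1*(-3))) = -34*(-34 + (-1 + 3)) = -34*(-34 + 2) = -34*(-32) = 1088)
(((228 + 25) - 310) - 1281)*R = (((228 + 25) - 310) - 1281)*1088 = ((253 - 310) - 1281)*1088 = (-57 - 1281)*1088 = -1338*1088 = -1455744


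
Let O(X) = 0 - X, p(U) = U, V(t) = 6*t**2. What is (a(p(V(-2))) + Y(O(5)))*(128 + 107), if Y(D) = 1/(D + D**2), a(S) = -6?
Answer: -5593/4 ≈ -1398.3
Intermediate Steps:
O(X) = -X
(a(p(V(-2))) + Y(O(5)))*(128 + 107) = (-6 + 1/(((-1*5))*(1 - 1*5)))*(128 + 107) = (-6 + 1/((-5)*(1 - 5)))*235 = (-6 - 1/5/(-4))*235 = (-6 - 1/5*(-1/4))*235 = (-6 + 1/20)*235 = -119/20*235 = -5593/4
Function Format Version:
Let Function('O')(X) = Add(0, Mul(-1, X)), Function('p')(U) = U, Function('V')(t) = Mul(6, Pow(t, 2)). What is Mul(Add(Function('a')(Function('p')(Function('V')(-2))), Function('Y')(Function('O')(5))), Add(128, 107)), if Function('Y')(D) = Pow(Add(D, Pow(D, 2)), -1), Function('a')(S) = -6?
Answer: Rational(-5593, 4) ≈ -1398.3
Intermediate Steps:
Function('O')(X) = Mul(-1, X)
Mul(Add(Function('a')(Function('p')(Function('V')(-2))), Function('Y')(Function('O')(5))), Add(128, 107)) = Mul(Add(-6, Mul(Pow(Mul(-1, 5), -1), Pow(Add(1, Mul(-1, 5)), -1))), Add(128, 107)) = Mul(Add(-6, Mul(Pow(-5, -1), Pow(Add(1, -5), -1))), 235) = Mul(Add(-6, Mul(Rational(-1, 5), Pow(-4, -1))), 235) = Mul(Add(-6, Mul(Rational(-1, 5), Rational(-1, 4))), 235) = Mul(Add(-6, Rational(1, 20)), 235) = Mul(Rational(-119, 20), 235) = Rational(-5593, 4)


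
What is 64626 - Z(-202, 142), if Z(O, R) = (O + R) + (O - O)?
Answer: 64686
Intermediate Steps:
Z(O, R) = O + R (Z(O, R) = (O + R) + 0 = O + R)
64626 - Z(-202, 142) = 64626 - (-202 + 142) = 64626 - 1*(-60) = 64626 + 60 = 64686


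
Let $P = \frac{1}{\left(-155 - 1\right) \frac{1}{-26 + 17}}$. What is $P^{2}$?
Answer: $\frac{9}{2704} \approx 0.0033284$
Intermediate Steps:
$P = \frac{3}{52}$ ($P = \frac{1}{\left(-156\right) \frac{1}{-9}} = \frac{1}{\left(-156\right) \left(- \frac{1}{9}\right)} = \frac{1}{\frac{52}{3}} = \frac{3}{52} \approx 0.057692$)
$P^{2} = \left(\frac{3}{52}\right)^{2} = \frac{9}{2704}$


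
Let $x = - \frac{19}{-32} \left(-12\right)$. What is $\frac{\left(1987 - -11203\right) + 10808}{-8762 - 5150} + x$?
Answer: $- \frac{123121}{13912} \approx -8.85$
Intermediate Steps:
$x = - \frac{57}{8}$ ($x = \left(-19\right) \left(- \frac{1}{32}\right) \left(-12\right) = \frac{19}{32} \left(-12\right) = - \frac{57}{8} \approx -7.125$)
$\frac{\left(1987 - -11203\right) + 10808}{-8762 - 5150} + x = \frac{\left(1987 - -11203\right) + 10808}{-8762 - 5150} - \frac{57}{8} = \frac{\left(1987 + 11203\right) + 10808}{-13912} - \frac{57}{8} = \left(13190 + 10808\right) \left(- \frac{1}{13912}\right) - \frac{57}{8} = 23998 \left(- \frac{1}{13912}\right) - \frac{57}{8} = - \frac{11999}{6956} - \frac{57}{8} = - \frac{123121}{13912}$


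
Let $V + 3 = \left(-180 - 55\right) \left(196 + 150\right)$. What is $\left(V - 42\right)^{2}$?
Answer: $6618636025$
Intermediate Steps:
$V = -81313$ ($V = -3 + \left(-180 - 55\right) \left(196 + 150\right) = -3 - 81310 = -81313$)
$\left(V - 42\right)^{2} = \left(-81313 - 42\right)^{2} = \left(-81355\right)^{2} = 6618636025$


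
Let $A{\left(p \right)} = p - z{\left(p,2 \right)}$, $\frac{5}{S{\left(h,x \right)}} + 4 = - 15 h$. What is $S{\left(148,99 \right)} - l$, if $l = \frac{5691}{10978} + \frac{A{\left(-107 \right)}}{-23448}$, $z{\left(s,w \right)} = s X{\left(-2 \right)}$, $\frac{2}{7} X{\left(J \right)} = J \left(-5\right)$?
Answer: $- \frac{13077581251}{35780288016} \approx -0.3655$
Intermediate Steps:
$X{\left(J \right)} = - \frac{35 J}{2}$ ($X{\left(J \right)} = \frac{7 J \left(-5\right)}{2} = \frac{7 \left(- 5 J\right)}{2} = - \frac{35 J}{2}$)
$S{\left(h,x \right)} = \frac{5}{-4 - 15 h}$
$z{\left(s,w \right)} = 35 s$ ($z{\left(s,w \right)} = s \left(\left(- \frac{35}{2}\right) \left(-2\right)\right) = s 35 = 35 s$)
$A{\left(p \right)} = - 34 p$ ($A{\left(p \right)} = p - 35 p = - 34 p$)
$l = \frac{23376151}{64353036}$ ($l = \frac{5691}{10978} + \frac{\left(-34\right) \left(-107\right)}{-23448} = 5691 \cdot \frac{1}{10978} + 3638 \left(- \frac{1}{23448}\right) = \frac{5691}{10978} - \frac{1819}{11724} = \frac{23376151}{64353036} \approx 0.36325$)
$S{\left(148,99 \right)} - l = - \frac{5}{4 + 15 \cdot 148} - \frac{23376151}{64353036} = - \frac{5}{4 + 2220} - \frac{23376151}{64353036} = - \frac{5}{2224} - \frac{23376151}{64353036} = - \frac{13077581251}{35780288016}$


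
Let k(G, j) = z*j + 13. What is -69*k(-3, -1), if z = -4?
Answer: -1173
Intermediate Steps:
k(G, j) = 13 - 4*j (k(G, j) = -4*j + 13 = 13 - 4*j)
-69*k(-3, -1) = -69*(13 - 4*(-1)) = -69*(13 + 4) = -69*17 = -1173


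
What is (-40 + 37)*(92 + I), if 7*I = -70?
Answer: -246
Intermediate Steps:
I = -10 (I = (1/7)*(-70) = -10)
(-40 + 37)*(92 + I) = (-40 + 37)*(92 - 10) = -3*82 = -246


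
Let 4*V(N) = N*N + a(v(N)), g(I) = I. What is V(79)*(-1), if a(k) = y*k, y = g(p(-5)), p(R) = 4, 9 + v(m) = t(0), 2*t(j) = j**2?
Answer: -6205/4 ≈ -1551.3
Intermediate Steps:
t(j) = j**2/2
v(m) = -9 (v(m) = -9 + (1/2)*0**2 = -9 + (1/2)*0 = -9 + 0 = -9)
y = 4
a(k) = 4*k
V(N) = -9 + N**2/4 (V(N) = (N*N + 4*(-9))/4 = (N**2 - 36)/4 = (-36 + N**2)/4 = -9 + N**2/4)
V(79)*(-1) = (-9 + (1/4)*79**2)*(-1) = (-9 + (1/4)*6241)*(-1) = (-9 + 6241/4)*(-1) = (6205/4)*(-1) = -6205/4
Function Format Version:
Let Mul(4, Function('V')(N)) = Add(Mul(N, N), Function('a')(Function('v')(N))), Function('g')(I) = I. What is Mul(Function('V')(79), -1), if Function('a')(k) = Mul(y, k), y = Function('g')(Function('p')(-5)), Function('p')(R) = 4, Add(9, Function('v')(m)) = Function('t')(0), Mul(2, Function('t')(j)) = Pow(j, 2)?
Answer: Rational(-6205, 4) ≈ -1551.3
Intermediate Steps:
Function('t')(j) = Mul(Rational(1, 2), Pow(j, 2))
Function('v')(m) = -9 (Function('v')(m) = Add(-9, Mul(Rational(1, 2), Pow(0, 2))) = Add(-9, Mul(Rational(1, 2), 0)) = Add(-9, 0) = -9)
y = 4
Function('a')(k) = Mul(4, k)
Function('V')(N) = Add(-9, Mul(Rational(1, 4), Pow(N, 2))) (Function('V')(N) = Mul(Rational(1, 4), Add(Mul(N, N), Mul(4, -9))) = Mul(Rational(1, 4), Add(Pow(N, 2), -36)) = Mul(Rational(1, 4), Add(-36, Pow(N, 2))) = Add(-9, Mul(Rational(1, 4), Pow(N, 2))))
Mul(Function('V')(79), -1) = Mul(Add(-9, Mul(Rational(1, 4), Pow(79, 2))), -1) = Mul(Add(-9, Mul(Rational(1, 4), 6241)), -1) = Mul(Add(-9, Rational(6241, 4)), -1) = Mul(Rational(6205, 4), -1) = Rational(-6205, 4)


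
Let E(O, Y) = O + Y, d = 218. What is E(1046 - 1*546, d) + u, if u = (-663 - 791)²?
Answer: 2114834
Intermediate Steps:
u = 2114116 (u = (-1454)² = 2114116)
E(1046 - 1*546, d) + u = ((1046 - 1*546) + 218) + 2114116 = ((1046 - 546) + 218) + 2114116 = (500 + 218) + 2114116 = 718 + 2114116 = 2114834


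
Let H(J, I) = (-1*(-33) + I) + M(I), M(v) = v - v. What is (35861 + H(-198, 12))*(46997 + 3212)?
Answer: 1802804354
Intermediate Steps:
M(v) = 0
H(J, I) = 33 + I (H(J, I) = (-1*(-33) + I) + 0 = (33 + I) + 0 = 33 + I)
(35861 + H(-198, 12))*(46997 + 3212) = (35861 + (33 + 12))*(46997 + 3212) = (35861 + 45)*50209 = 35906*50209 = 1802804354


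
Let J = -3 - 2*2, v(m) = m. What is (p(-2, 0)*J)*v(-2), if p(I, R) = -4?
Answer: -56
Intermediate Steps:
J = -7 (J = -3 - 4 = -7)
(p(-2, 0)*J)*v(-2) = -4*(-7)*(-2) = 28*(-2) = -56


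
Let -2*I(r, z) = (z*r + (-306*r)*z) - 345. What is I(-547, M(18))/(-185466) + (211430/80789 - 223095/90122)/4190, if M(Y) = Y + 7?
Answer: 6361501526147628263/565797966249209532 ≈ 11.243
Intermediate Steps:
M(Y) = 7 + Y
I(r, z) = 345/2 + 305*r*z/2 (I(r, z) = -((z*r + (-306*r)*z) - 345)/2 = -((r*z - 306*r*z) - 345)/2 = -(-305*r*z - 345)/2 = -(-345 - 305*r*z)/2 = 345/2 + 305*r*z/2)
I(-547, M(18))/(-185466) + (211430/80789 - 223095/90122)/4190 = (345/2 + (305/2)*(-547)*(7 + 18))/(-185466) + (211430/80789 - 223095/90122)/4190 = (345/2 + (305/2)*(-547)*25)*(-1/185466) + (211430*(1/80789) - 223095*1/90122)*(1/4190) = (345/2 - 4170875/2)*(-1/185466) + (211430/80789 - 223095/90122)*(1/4190) = -2085265*(-1/185466) + (1030872505/7280866258)*(1/4190) = 2085265/185466 + 206174501/6101365924204 = 6361501526147628263/565797966249209532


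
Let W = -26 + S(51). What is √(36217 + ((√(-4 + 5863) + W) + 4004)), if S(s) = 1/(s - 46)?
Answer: √(1004880 + 75*√651)/5 ≈ 200.68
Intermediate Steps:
S(s) = 1/(-46 + s)
W = -129/5 (W = -26 + 1/(-46 + 51) = -26 + 1/5 = -26 + ⅕ = -129/5 ≈ -25.800)
√(36217 + ((√(-4 + 5863) + W) + 4004)) = √(36217 + ((√(-4 + 5863) - 129/5) + 4004)) = √(36217 + ((√5859 - 129/5) + 4004)) = √(36217 + ((3*√651 - 129/5) + 4004)) = √(36217 + ((-129/5 + 3*√651) + 4004)) = √(36217 + (19891/5 + 3*√651)) = √(200976/5 + 3*√651)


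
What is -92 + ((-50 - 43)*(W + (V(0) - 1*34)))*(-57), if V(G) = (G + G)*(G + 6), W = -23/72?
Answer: -1456155/8 ≈ -1.8202e+5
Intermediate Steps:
W = -23/72 (W = -23*1/72 = -23/72 ≈ -0.31944)
V(G) = 2*G*(6 + G) (V(G) = (2*G)*(6 + G) = 2*G*(6 + G))
-92 + ((-50 - 43)*(W + (V(0) - 1*34)))*(-57) = -92 + ((-50 - 43)*(-23/72 + (2*0*(6 + 0) - 1*34)))*(-57) = -92 - 93*(-23/72 + (2*0*6 - 34))*(-57) = -92 - 93*(-23/72 + (0 - 34))*(-57) = -92 - 93*(-23/72 - 34)*(-57) = -92 - 93*(-2471/72)*(-57) = -92 + (76601/24)*(-57) = -92 - 1455419/8 = -1456155/8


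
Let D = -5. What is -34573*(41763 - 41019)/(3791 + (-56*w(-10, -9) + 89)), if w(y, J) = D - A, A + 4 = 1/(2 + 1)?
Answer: -9645867/1483 ≈ -6504.3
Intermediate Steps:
A = -11/3 (A = -4 + 1/(2 + 1) = -4 + 1/3 = -11/3 ≈ -3.6667)
w(y, J) = -4/3 (w(y, J) = -5 - 1*(-11/3) = -5 + 11/3 = -4/3)
-34573*(41763 - 41019)/(3791 + (-56*w(-10, -9) + 89)) = -34573*(41763 - 41019)/(3791 + (-56*(-4/3) + 89)) = -34573*744/(3791 + (224/3 + 89)) = -34573*744/(3791 + 491/3) = -34573/((11864/3)*(1/744)) = -34573/1483/279 = -34573*279/1483 = -9645867/1483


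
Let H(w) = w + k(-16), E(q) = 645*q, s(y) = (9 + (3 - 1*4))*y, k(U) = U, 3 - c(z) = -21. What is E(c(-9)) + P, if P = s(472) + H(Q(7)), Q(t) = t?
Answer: 19247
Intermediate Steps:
c(z) = 24 (c(z) = 3 - 1*(-21) = 3 + 21 = 24)
s(y) = 8*y (s(y) = (9 + (3 - 4))*y = (9 - 1)*y = 8*y)
H(w) = -16 + w (H(w) = w - 16 = -16 + w)
P = 3767 (P = 8*472 + (-16 + 7) = 3776 - 9 = 3767)
E(c(-9)) + P = 645*24 + 3767 = 15480 + 3767 = 19247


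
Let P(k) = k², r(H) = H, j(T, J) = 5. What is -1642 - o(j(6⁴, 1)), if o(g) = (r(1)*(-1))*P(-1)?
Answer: -1641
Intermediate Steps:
o(g) = -1 (o(g) = (1*(-1))*(-1)² = -1*1 = -1)
-1642 - o(j(6⁴, 1)) = -1642 - 1*(-1) = -1642 + 1 = -1641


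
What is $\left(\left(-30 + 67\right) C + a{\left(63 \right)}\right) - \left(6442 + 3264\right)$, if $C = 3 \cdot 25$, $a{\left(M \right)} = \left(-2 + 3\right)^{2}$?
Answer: $-6930$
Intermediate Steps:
$a{\left(M \right)} = 1$ ($a{\left(M \right)} = 1^{2} = 1$)
$C = 75$
$\left(\left(-30 + 67\right) C + a{\left(63 \right)}\right) - \left(6442 + 3264\right) = \left(\left(-30 + 67\right) 75 + 1\right) - \left(6442 + 3264\right) = \left(37 \cdot 75 + 1\right) - 9706 = \left(2775 + 1\right) - 9706 = 2776 - 9706 = -6930$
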